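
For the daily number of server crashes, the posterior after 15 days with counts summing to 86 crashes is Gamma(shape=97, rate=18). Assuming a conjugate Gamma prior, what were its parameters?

A Gamma(α, β) prior (rate parametrization) on a Poisson rate with n observations summing to S gives posterior Gamma(α+S, β+n).
So α = 97 − 86 = 11 and β = 18 − 15 = 3.

Gamma(shape=11, rate=3)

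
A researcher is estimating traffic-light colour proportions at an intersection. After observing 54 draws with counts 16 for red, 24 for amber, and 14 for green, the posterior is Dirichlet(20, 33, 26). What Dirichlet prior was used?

For a Dirichlet(α) prior with multinomial counts c, the posterior is Dirichlet(α + c) componentwise.
Subtract each count from the matching posterior parameter: 20−16=4, 33−24=9, 26−14=12.

Dirichlet(4, 9, 12)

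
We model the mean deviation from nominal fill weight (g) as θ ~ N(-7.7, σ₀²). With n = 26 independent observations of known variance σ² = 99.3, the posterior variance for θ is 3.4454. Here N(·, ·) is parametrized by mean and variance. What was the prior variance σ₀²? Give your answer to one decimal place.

For the Normal–Normal model with known σ², precisions add: τ_n = τ₀ + n/σ².
So 1/σ₀² = 1/3.4454 − 26/99.3 = 0.290242 − 0.261833 = 0.028409.
Hence σ₀² = 1/0.028409 ≈ 35.2.

σ₀² = 35.2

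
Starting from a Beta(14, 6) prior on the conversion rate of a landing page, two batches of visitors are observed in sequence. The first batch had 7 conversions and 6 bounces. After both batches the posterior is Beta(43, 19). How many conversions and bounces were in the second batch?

22 conversions and 7 bounces

Sequential conjugate updates are equivalent to a single update on the pooled data, so total successes = posterior α − prior α and total failures = posterior β − prior β.
Total across both batches: 43−14=29 conversions, 19−6=13 bounces.
Subtract the first batch: 29−7=22 conversions and 13−6=7 bounces.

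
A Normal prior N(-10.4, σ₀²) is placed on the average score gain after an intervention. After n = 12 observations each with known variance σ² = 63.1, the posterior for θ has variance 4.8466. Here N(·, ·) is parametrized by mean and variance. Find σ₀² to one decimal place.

σ₀² = 61.9

For the Normal–Normal model with known σ², precisions add: τ_n = τ₀ + n/σ².
So 1/σ₀² = 1/4.8466 − 12/63.1 = 0.206330 − 0.190174 = 0.016156.
Hence σ₀² = 1/0.016156 ≈ 61.9.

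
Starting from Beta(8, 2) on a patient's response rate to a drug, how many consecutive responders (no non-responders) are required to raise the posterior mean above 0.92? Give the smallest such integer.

k = 16

After k responders and 0 non-responders the posterior is Beta(8+k, 2), with mean (8+k)/(8+2+k).
Set (8+k)/(10+k) > 0.92 and solve: k > (0.92·10 − 8)/(1 − 0.92) = 15.000.
The smallest integer exceeding 15.000 is 16, and checking k=16: (24)/(26) = 0.9231 > 0.92.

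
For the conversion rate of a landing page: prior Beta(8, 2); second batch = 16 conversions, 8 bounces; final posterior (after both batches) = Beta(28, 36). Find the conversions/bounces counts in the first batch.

4 conversions and 26 bounces

Sequential conjugate updates are equivalent to a single update on the pooled data, so total successes = posterior α − prior α and total failures = posterior β − prior β.
Total across both batches: 28−8=20 conversions, 36−2=34 bounces.
Subtract the second batch: 20−16=4 conversions and 34−8=26 bounces.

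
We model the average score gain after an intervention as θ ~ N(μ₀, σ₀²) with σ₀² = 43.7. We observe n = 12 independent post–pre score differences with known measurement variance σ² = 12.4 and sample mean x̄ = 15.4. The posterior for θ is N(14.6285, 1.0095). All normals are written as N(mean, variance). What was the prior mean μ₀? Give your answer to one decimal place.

μ₀ = -18.0

With known observation variance, the Normal–Normal posterior has precision τ_n = τ₀ + n/σ² and mean μ_n = (τ₀μ₀ + (n/σ²)x̄)/τ_n.
Here τ₀ = 1/43.7 = 0.022883 and τ_data = 12/12.4 = 0.967742, so τ_n = 0.990625.
Rearranging for μ₀: μ₀ = (μ_n·τ_n − τ_data·x̄)/τ₀ = (14.6285·0.990625 − 0.967742·15.4) / 0.022883 = -0.411869/0.022883 ≈ -18.0.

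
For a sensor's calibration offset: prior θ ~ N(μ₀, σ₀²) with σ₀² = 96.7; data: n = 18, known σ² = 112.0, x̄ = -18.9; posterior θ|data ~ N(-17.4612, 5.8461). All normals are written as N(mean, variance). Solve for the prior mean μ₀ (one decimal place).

μ₀ = 4.9

The posterior mean is a precision-weighted average: μ_n = (τ₀μ₀ + τ_data·x̄)/(τ₀+τ_data), with τ₀=1/σ₀² and τ_data=n/σ².
Here τ₀ = 1/96.7 = 0.010341 and τ_data = 18/112.0 = 0.160714, so τ_n = 0.171055.
Rearranging for μ₀: μ₀ = (μ_n·τ_n − τ_data·x̄)/τ₀ = (-17.4612·0.171055 − 0.160714·-18.9) / 0.010341 = 0.050669/0.010341 ≈ 4.9.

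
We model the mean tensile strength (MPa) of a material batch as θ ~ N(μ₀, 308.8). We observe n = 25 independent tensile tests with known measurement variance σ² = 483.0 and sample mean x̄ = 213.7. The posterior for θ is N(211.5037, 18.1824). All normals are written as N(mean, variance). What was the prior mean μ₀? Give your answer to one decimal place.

μ₀ = 176.4

With known observation variance, the Normal–Normal posterior has precision τ_n = τ₀ + n/σ² and mean μ_n = (τ₀μ₀ + (n/σ²)x̄)/τ_n.
Here τ₀ = 1/308.8 = 0.003238 and τ_data = 25/483.0 = 0.051760, so τ_n = 0.054998.
Rearranging for μ₀: μ₀ = (μ_n·τ_n − τ_data·x̄)/τ₀ = (211.5037·0.054998 − 0.051760·213.7) / 0.003238 = 0.571168/0.003238 ≈ 176.4.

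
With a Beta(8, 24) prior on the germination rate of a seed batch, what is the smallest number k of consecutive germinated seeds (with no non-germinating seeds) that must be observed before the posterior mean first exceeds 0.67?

After k germinated seeds and 0 non-germinating seeds the posterior is Beta(8+k, 24), with mean (8+k)/(8+24+k).
Set (8+k)/(32+k) > 0.67 and solve: k > (0.67·32 − 8)/(1 − 0.67) = 40.727.
The smallest integer exceeding 40.727 is 41.

k = 41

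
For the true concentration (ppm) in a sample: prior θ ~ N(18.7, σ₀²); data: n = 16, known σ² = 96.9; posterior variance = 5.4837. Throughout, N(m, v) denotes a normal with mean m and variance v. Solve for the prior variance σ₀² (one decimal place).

For the Normal–Normal model with known σ², precisions add: τ_n = τ₀ + n/σ².
So 1/σ₀² = 1/5.4837 − 16/96.9 = 0.182359 − 0.165119 = 0.017240.
Hence σ₀² = 1/0.017240 ≈ 58.0.

σ₀² = 58.0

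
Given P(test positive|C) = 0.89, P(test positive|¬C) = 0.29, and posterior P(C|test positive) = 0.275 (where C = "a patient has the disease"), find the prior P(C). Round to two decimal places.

P(C) = 0.11

In odds form, posterior odds = prior odds × likelihood ratio, so prior odds = posterior odds ÷ LR.
Posterior odds = 0.275/(1−0.275) = 0.3793. LR = 0.89/0.29 = 3.0690.
Prior odds = 0.3793/3.0690 = 0.1236, so P(C) = 0.1236/(1+0.1236) ≈ 0.11.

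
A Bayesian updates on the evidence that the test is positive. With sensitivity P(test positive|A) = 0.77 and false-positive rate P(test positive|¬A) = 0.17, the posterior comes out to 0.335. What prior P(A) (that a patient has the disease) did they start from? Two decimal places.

P(A) = 0.10

In odds form, posterior odds = prior odds × likelihood ratio, so prior odds = posterior odds ÷ LR.
Posterior odds = 0.335/(1−0.335) = 0.5038. LR = 0.77/0.17 = 4.5294.
Prior odds = 0.5038/4.5294 = 0.1112, so P(A) = 0.1112/(1+0.1112) ≈ 0.10.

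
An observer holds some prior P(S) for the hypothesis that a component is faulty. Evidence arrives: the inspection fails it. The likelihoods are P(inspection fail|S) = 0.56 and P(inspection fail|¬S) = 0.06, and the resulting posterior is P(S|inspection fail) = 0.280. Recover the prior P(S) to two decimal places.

P(S) = 0.04

In odds form, posterior odds = prior odds × likelihood ratio, so prior odds = posterior odds ÷ LR.
Posterior odds = 0.280/(1−0.280) = 0.3889. LR = 0.56/0.06 = 9.3333.
Prior odds = 0.3889/9.3333 = 0.0417, so P(S) = 0.0417/(1+0.0417) ≈ 0.04.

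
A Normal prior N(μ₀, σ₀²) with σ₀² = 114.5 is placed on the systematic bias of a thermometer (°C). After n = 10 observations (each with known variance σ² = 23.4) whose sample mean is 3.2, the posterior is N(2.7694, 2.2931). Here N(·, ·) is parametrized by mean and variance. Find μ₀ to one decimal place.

μ₀ = -18.3

With known observation variance, the Normal–Normal posterior has precision τ_n = τ₀ + n/σ² and mean μ_n = (τ₀μ₀ + (n/σ²)x̄)/τ_n.
Here τ₀ = 1/114.5 = 0.008734 and τ_data = 10/23.4 = 0.427350, so τ_n = 0.436084.
Rearranging for μ₀: μ₀ = (μ_n·τ_n − τ_data·x̄)/τ₀ = (2.7694·0.436084 − 0.427350·3.2) / 0.008734 = -0.159829/0.008734 ≈ -18.3.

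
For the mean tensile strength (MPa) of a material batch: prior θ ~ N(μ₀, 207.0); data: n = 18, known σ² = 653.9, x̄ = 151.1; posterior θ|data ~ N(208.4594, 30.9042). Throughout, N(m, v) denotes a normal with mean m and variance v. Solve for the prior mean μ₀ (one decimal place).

μ₀ = 535.3

With known observation variance, the Normal–Normal posterior has precision τ_n = τ₀ + n/σ² and mean μ_n = (τ₀μ₀ + (n/σ²)x̄)/τ_n.
Here τ₀ = 1/207.0 = 0.004831 and τ_data = 18/653.9 = 0.027527, so τ_n = 0.032358.
Rearranging for μ₀: μ₀ = (μ_n·τ_n − τ_data·x̄)/τ₀ = (208.4594·0.032358 − 0.027527·151.1) / 0.004831 = 2.586000/0.004831 ≈ 535.3.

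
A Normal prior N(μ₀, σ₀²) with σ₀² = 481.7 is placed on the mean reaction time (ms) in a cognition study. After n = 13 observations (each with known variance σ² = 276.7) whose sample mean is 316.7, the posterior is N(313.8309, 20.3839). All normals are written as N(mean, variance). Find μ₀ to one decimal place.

With known observation variance, the Normal–Normal posterior has precision τ_n = τ₀ + n/σ² and mean μ_n = (τ₀μ₀ + (n/σ²)x̄)/τ_n.
Here τ₀ = 1/481.7 = 0.002076 and τ_data = 13/276.7 = 0.046982, so τ_n = 0.049058.
Rearranging for μ₀: μ₀ = (μ_n·τ_n − τ_data·x̄)/τ₀ = (313.8309·0.049058 − 0.046982·316.7) / 0.002076 = 0.516717/0.002076 ≈ 248.9.

μ₀ = 248.9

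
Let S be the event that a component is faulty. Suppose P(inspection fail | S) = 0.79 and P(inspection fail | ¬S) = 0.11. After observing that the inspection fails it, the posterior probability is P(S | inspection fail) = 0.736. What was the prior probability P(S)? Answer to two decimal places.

Bayes' rule in odds form gives O(S|E) = O(S)·[P(E|S)/P(E|¬S)], hence O(S) = O(S|E)/LR.
Posterior odds = 0.736/(1−0.736) = 2.7879. LR = 0.79/0.11 = 7.1818.
Prior odds = 2.7879/7.1818 = 0.3882, so P(S) = 0.3882/(1+0.3882) ≈ 0.28.

P(S) = 0.28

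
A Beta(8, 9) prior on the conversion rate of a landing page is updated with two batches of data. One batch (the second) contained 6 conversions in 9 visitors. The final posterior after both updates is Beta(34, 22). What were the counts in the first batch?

Sequential conjugate updates are equivalent to a single update on the pooled data, so total successes = posterior α − prior α and total failures = posterior β − prior β.
Total across both batches: 34−8=26 conversions, 22−9=13 bounces.
Subtract the second batch: 26−6=20 conversions and 13−3=10 bounces.

20 conversions and 10 bounces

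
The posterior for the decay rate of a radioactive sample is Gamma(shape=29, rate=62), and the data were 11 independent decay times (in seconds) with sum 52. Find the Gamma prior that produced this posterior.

For an exponential likelihood with a Gamma(α, β) prior on the rate, n observations with total T give posterior Gamma(α+n, β+T).
So α = 29 − 11 = 18 and β = 62 − 52 = 10.

Gamma(shape=18, rate=10)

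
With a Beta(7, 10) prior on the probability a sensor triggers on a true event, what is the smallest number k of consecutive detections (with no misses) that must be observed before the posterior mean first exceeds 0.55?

After k detections and 0 misses the posterior is Beta(7+k, 10), with mean (7+k)/(7+10+k).
Set (7+k)/(17+k) > 0.55 and solve: k > (0.55·17 − 7)/(1 − 0.55) = 5.222.
The smallest integer exceeding 5.222 is 6, and checking k=6: (13)/(23) = 0.5652 > 0.55.

k = 6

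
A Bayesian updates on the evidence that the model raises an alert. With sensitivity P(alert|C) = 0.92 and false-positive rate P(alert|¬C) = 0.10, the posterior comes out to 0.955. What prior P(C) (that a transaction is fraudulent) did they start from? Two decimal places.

In odds form, posterior odds = prior odds × likelihood ratio, so prior odds = posterior odds ÷ LR.
Posterior odds = 0.955/(1−0.955) = 21.2222. LR = 0.92/0.10 = 9.2000.
Prior odds = 21.2222/9.2000 = 2.3068, so P(C) = 2.3068/(1+2.3068) ≈ 0.70.

P(C) = 0.70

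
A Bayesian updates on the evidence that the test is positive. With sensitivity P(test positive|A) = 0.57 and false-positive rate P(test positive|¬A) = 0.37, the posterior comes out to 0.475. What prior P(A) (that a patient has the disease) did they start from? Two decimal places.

P(A) = 0.37

Bayes' rule in odds form gives O(A|E) = O(A)·[P(E|A)/P(E|¬A)], hence O(A) = O(A|E)/LR.
Posterior odds = 0.475/(1−0.475) = 0.9048. LR = 0.57/0.37 = 1.5405.
Prior odds = 0.9048/1.5405 = 0.5873, so P(A) = 0.5873/(1+0.5873) ≈ 0.37.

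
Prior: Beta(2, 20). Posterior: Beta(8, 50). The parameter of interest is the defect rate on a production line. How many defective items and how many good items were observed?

6 defective items and 30 good items

A Beta(α, β) prior with s successes and f failures in binomial data gives a Beta(α+s, β+f) posterior.
So s = 8 − 2 = 6 and f = 50 − 20 = 30.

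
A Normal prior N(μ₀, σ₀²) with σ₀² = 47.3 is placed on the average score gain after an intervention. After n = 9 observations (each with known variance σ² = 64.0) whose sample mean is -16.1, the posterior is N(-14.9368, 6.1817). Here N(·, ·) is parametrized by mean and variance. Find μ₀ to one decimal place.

With known observation variance, the Normal–Normal posterior has precision τ_n = τ₀ + n/σ² and mean μ_n = (τ₀μ₀ + (n/σ²)x̄)/τ_n.
Here τ₀ = 1/47.3 = 0.021142 and τ_data = 9/64.0 = 0.140625, so τ_n = 0.161767.
Rearranging for μ₀: μ₀ = (μ_n·τ_n − τ_data·x̄)/τ₀ = (-14.9368·0.161767 − 0.140625·-16.1) / 0.021142 = -0.152219/0.021142 ≈ -7.2.

μ₀ = -7.2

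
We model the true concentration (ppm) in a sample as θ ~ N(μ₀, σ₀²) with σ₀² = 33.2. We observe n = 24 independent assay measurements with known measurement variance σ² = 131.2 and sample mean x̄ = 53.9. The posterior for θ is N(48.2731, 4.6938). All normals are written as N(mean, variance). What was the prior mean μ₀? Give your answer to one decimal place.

The posterior mean is a precision-weighted average: μ_n = (τ₀μ₀ + τ_data·x̄)/(τ₀+τ_data), with τ₀=1/σ₀² and τ_data=n/σ².
Here τ₀ = 1/33.2 = 0.030120 and τ_data = 24/131.2 = 0.182927, so τ_n = 0.213047.
Rearranging for μ₀: μ₀ = (μ_n·τ_n − τ_data·x̄)/τ₀ = (48.2731·0.213047 − 0.182927·53.9) / 0.030120 = 0.424674/0.030120 ≈ 14.1.

μ₀ = 14.1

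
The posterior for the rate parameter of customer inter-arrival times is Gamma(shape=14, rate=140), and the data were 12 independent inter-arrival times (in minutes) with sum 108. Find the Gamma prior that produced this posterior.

Gamma–exponential conjugacy: posterior shape = α + n, posterior rate = β + Σtᵢ.
So α = 14 − 12 = 2 and β = 140 − 108 = 32.

Gamma(shape=2, rate=32)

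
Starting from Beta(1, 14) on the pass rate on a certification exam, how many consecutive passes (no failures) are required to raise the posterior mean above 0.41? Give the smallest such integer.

k = 9

After k passes and 0 failures the posterior is Beta(1+k, 14), with mean (1+k)/(1+14+k).
Set (1+k)/(15+k) > 0.41 and solve: k > (0.41·15 − 1)/(1 − 0.41) = 8.729.
The smallest integer exceeding 8.729 is 9.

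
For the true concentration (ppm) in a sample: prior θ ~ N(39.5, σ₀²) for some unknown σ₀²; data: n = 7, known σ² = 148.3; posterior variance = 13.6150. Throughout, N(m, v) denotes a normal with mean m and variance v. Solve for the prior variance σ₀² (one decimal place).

Posterior precision equals prior precision plus data precision: 1/σ_n² = 1/σ₀² + n/σ².
So 1/σ₀² = 1/13.6150 − 7/148.3 = 0.073448 − 0.047202 = 0.026246.
Hence σ₀² = 1/0.026246 ≈ 38.1.

σ₀² = 38.1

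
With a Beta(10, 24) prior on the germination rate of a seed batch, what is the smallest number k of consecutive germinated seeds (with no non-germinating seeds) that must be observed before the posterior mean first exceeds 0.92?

After k germinated seeds and 0 non-germinating seeds the posterior is Beta(10+k, 24), with mean (10+k)/(10+24+k).
Set (10+k)/(34+k) > 0.92 and solve: k > (0.92·34 − 10)/(1 − 0.92) = 266.000.
The smallest integer exceeding 266.000 is 267.

k = 267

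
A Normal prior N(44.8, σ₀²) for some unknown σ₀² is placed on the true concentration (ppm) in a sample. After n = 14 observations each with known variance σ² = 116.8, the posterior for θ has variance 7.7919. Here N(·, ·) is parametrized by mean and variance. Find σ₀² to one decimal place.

σ₀² = 118.0

Posterior precision equals prior precision plus data precision: 1/σ_n² = 1/σ₀² + n/σ².
So 1/σ₀² = 1/7.7919 − 14/116.8 = 0.128338 − 0.119863 = 0.008475.
Hence σ₀² = 1/0.008475 ≈ 118.0.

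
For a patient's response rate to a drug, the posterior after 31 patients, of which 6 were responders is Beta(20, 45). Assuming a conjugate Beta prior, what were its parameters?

A Beta(α, β) prior with s successes and f failures in binomial data gives a Beta(α+s, β+f) posterior.
So α = 20 − 6 = 14 and β = 45 − 25 = 20.

Beta(14, 20)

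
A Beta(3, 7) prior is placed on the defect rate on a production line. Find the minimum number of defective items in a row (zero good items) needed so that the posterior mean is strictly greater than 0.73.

After k defective items and 0 good items the posterior is Beta(3+k, 7), with mean (3+k)/(3+7+k).
Set (3+k)/(10+k) > 0.73 and solve: k > (0.73·10 − 3)/(1 − 0.73) = 15.926.
The smallest integer exceeding 15.926 is 16, and checking k=16: (19)/(26) = 0.7308 > 0.73.

k = 16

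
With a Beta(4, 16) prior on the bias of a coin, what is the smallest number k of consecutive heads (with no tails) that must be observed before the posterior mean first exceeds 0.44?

After k heads and 0 tails the posterior is Beta(4+k, 16), with mean (4+k)/(4+16+k).
Set (4+k)/(20+k) > 0.44 and solve: k > (0.44·20 − 4)/(1 − 0.44) = 8.571.
The smallest integer exceeding 8.571 is 9, and checking k=9: (13)/(29) = 0.4483 > 0.44.

k = 9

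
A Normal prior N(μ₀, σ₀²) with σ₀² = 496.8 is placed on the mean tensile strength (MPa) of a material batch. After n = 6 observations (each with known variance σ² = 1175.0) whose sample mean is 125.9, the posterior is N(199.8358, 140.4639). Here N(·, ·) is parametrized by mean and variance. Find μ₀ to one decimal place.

With known observation variance, the Normal–Normal posterior has precision τ_n = τ₀ + n/σ² and mean μ_n = (τ₀μ₀ + (n/σ²)x̄)/τ_n.
Here τ₀ = 1/496.8 = 0.002013 and τ_data = 6/1175.0 = 0.005106, so τ_n = 0.007119.
Rearranging for μ₀: μ₀ = (μ_n·τ_n − τ_data·x̄)/τ₀ = (199.8358·0.007119 − 0.005106·125.9) / 0.002013 = 0.779786/0.002013 ≈ 387.4.

μ₀ = 387.4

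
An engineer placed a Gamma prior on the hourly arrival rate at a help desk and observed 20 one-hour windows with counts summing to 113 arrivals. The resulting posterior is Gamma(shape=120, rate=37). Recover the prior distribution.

Gamma(shape=7, rate=17)

A Gamma(α, β) prior (rate parametrization) on a Poisson rate with n observations summing to S gives posterior Gamma(α+S, β+n).
So α = 120 − 113 = 7 and β = 37 − 20 = 17.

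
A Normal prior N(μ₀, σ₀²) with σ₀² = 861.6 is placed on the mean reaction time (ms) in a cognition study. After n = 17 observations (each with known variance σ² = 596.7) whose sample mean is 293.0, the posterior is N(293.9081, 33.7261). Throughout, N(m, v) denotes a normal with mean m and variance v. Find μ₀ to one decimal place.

With known observation variance, the Normal–Normal posterior has precision τ_n = τ₀ + n/σ² and mean μ_n = (τ₀μ₀ + (n/σ²)x̄)/τ_n.
Here τ₀ = 1/861.6 = 0.001161 and τ_data = 17/596.7 = 0.028490, so τ_n = 0.029651.
Rearranging for μ₀: μ₀ = (μ_n·τ_n − τ_data·x̄)/τ₀ = (293.9081·0.029651 − 0.028490·293.0) / 0.001161 = 0.367099/0.001161 ≈ 316.2.

μ₀ = 316.2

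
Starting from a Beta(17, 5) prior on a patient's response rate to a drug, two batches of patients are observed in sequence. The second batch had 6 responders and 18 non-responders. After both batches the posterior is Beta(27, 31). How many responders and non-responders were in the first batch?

Because Beta–binomial updating is additive in the counts, the combined data contributed (α_post−α_prior, β_post−β_prior) successes and failures.
Total across both batches: 27−17=10 responders, 31−5=26 non-responders.
Subtract the second batch: 10−6=4 responders and 26−18=8 non-responders.

4 responders and 8 non-responders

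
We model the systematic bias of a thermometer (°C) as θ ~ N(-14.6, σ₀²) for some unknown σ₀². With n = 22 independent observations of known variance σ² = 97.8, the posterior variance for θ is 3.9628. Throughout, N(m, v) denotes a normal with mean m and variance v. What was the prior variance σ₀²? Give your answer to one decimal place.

σ₀² = 36.5

Posterior precision equals prior precision plus data precision: 1/σ_n² = 1/σ₀² + n/σ².
So 1/σ₀² = 1/3.9628 − 22/97.8 = 0.252347 − 0.224949 = 0.027398.
Hence σ₀² = 1/0.027398 ≈ 36.5.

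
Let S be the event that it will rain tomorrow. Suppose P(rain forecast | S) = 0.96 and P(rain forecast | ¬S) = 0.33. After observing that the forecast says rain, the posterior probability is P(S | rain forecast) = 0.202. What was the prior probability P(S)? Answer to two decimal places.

Bayes' rule in odds form gives O(S|E) = O(S)·[P(E|S)/P(E|¬S)], hence O(S) = O(S|E)/LR.
Posterior odds = 0.202/(1−0.202) = 0.2531. LR = 0.96/0.33 = 2.9091.
Prior odds = 0.2531/2.9091 = 0.0870, so P(S) = 0.0870/(1+0.0870) ≈ 0.08.

P(S) = 0.08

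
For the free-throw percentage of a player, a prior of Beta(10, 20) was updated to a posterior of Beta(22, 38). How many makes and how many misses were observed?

12 makes and 18 misses

A Beta(a, b) prior with s successes and f failures in binomial data gives a Beta(a+s, b+f) posterior.
Match parameters: s=22−10=12, f=38−20=18.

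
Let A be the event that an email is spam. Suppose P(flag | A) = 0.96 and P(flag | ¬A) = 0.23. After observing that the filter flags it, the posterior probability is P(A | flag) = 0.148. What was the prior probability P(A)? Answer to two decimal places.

Bayes' rule in odds form gives O(A|E) = O(A)·[P(E|A)/P(E|¬A)], hence O(A) = O(A|E)/LR.
Posterior odds = 0.148/(1−0.148) = 0.1737. LR = 0.96/0.23 = 4.1739.
Prior odds = 0.1737/4.1739 = 0.0416, so P(A) = 0.0416/(1+0.0416) ≈ 0.04.

P(A) = 0.04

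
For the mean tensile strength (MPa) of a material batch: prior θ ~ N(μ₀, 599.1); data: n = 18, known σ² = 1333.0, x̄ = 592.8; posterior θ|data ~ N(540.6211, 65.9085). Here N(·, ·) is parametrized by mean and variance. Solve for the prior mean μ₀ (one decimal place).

μ₀ = 118.5

The posterior mean is a precision-weighted average: μ_n = (τ₀μ₀ + τ_data·x̄)/(τ₀+τ_data), with τ₀=1/σ₀² and τ_data=n/σ².
Here τ₀ = 1/599.1 = 0.001669 and τ_data = 18/1333.0 = 0.013503, so τ_n = 0.015172.
Rearranging for μ₀: μ₀ = (μ_n·τ_n − τ_data·x̄)/τ₀ = (540.6211·0.015172 − 0.013503·592.8) / 0.001669 = 0.197725/0.001669 ≈ 118.5.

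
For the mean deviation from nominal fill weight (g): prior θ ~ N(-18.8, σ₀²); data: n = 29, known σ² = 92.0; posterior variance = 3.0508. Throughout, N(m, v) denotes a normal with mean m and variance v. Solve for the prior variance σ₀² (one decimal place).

Posterior precision equals prior precision plus data precision: 1/σ_n² = 1/σ₀² + n/σ².
So 1/σ₀² = 1/3.0508 − 29/92.0 = 0.327783 − 0.315217 = 0.012566.
Hence σ₀² = 1/0.012566 ≈ 79.6.

σ₀² = 79.6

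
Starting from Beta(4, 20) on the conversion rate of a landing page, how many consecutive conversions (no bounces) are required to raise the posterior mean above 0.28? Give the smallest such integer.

k = 4

After k conversions and 0 bounces the posterior is Beta(4+k, 20), with mean (4+k)/(4+20+k).
Set (4+k)/(24+k) > 0.28 and solve: k > (0.28·24 − 4)/(1 − 0.28) = 3.778.
The smallest integer exceeding 3.778 is 4.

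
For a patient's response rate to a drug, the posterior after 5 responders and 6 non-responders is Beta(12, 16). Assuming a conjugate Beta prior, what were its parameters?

Beta(7, 10)

Beta is conjugate to the binomial likelihood: posterior = Beta(α+s, β+f).
Subtract the data counts: 12−5=7, 16−6=10.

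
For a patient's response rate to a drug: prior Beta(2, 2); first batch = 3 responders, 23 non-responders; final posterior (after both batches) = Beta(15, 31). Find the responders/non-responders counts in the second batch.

Because Beta–binomial updating is additive in the counts, the combined data contributed (α_post−α_prior, β_post−β_prior) successes and failures.
Total across both batches: 15−2=13 responders, 31−2=29 non-responders.
Subtract the first batch: 13−3=10 responders and 29−23=6 non-responders.

10 responders and 6 non-responders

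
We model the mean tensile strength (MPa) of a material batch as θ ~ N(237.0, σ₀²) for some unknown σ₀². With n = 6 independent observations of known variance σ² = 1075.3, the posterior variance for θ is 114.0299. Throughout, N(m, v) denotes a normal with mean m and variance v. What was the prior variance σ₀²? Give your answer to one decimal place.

σ₀² = 313.5

Posterior precision equals prior precision plus data precision: 1/σ_n² = 1/σ₀² + n/σ².
So 1/σ₀² = 1/114.0299 − 6/1075.3 = 0.008770 − 0.005580 = 0.003190.
Hence σ₀² = 1/0.003190 ≈ 313.5.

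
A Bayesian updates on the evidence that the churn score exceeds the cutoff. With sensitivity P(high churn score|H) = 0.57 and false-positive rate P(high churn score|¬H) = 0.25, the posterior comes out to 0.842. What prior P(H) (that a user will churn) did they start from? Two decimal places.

In odds form, posterior odds = prior odds × likelihood ratio, so prior odds = posterior odds ÷ LR.
Posterior odds = 0.842/(1−0.842) = 5.3291. LR = 0.57/0.25 = 2.2800.
Prior odds = 5.3291/2.2800 = 2.3373, so P(H) = 2.3373/(1+2.3373) ≈ 0.70.

P(H) = 0.70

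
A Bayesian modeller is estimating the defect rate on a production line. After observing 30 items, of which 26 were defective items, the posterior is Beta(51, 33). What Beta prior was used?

Beta(25, 29)

Beta is conjugate to the binomial likelihood: posterior = Beta(α+s, β+f).
So α = 51 − 26 = 25 and β = 33 − 4 = 29.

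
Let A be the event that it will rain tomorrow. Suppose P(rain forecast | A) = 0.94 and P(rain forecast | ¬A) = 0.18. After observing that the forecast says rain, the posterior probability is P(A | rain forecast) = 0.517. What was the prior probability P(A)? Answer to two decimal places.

Bayes' rule in odds form gives O(A|E) = O(A)·[P(E|A)/P(E|¬A)], hence O(A) = O(A|E)/LR.
Posterior odds = 0.517/(1−0.517) = 1.0704. LR = 0.94/0.18 = 5.2222.
Prior odds = 1.0704/5.2222 = 0.2050, so P(A) = 0.2050/(1+0.2050) ≈ 0.17.

P(A) = 0.17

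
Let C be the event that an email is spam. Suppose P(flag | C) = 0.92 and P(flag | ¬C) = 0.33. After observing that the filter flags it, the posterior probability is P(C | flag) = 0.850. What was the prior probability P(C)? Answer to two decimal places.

P(C) = 0.67

In odds form, posterior odds = prior odds × likelihood ratio, so prior odds = posterior odds ÷ LR.
Posterior odds = 0.850/(1−0.850) = 5.6667. LR = 0.92/0.33 = 2.7879.
Prior odds = 5.6667/2.7879 = 2.0326, so P(C) = 2.0326/(1+2.0326) ≈ 0.67.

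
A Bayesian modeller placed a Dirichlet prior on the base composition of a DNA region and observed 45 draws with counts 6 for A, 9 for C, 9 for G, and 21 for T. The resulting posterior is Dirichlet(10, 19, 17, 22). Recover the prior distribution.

Dirichlet(4, 10, 8, 1)

For a Dirichlet(α) prior with multinomial counts c, the posterior is Dirichlet(α + c) componentwise.
Subtract each count from the matching posterior parameter: 10−6=4, 19−9=10, 17−9=8, 22−21=1.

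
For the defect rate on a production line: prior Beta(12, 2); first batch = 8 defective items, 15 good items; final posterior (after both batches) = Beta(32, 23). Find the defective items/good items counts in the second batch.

Sequential conjugate updates are equivalent to a single update on the pooled data, so total successes = posterior α − prior α and total failures = posterior β − prior β.
Total across both batches: 32−12=20 defective items, 23−2=21 good items.
Subtract the first batch: 20−8=12 defective items and 21−15=6 good items.

12 defective items and 6 good items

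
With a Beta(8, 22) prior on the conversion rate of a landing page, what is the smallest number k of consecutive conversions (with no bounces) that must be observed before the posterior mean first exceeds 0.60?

k = 26

After k conversions and 0 bounces the posterior is Beta(8+k, 22), with mean (8+k)/(8+22+k).
Set (8+k)/(30+k) > 0.60 and solve: k > (0.60·30 − 8)/(1 − 0.60) = 25.000.
The smallest integer exceeding 25.000 is 26.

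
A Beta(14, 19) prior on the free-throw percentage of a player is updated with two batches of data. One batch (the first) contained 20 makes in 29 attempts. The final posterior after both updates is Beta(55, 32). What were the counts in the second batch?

Because Beta–binomial updating is additive in the counts, the combined data contributed (α_post−α_prior, β_post−β_prior) successes and failures.
Total across both batches: 55−14=41 makes, 32−19=13 misses.
Subtract the first batch: 41−20=21 makes and 13−9=4 misses.

21 makes and 4 misses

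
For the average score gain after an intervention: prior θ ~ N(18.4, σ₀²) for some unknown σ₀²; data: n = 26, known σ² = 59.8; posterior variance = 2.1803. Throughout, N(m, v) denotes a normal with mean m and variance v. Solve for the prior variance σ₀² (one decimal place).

σ₀² = 41.9

For the Normal–Normal model with known σ², precisions add: τ_n = τ₀ + n/σ².
So 1/σ₀² = 1/2.1803 − 26/59.8 = 0.458652 − 0.434783 = 0.023869.
Hence σ₀² = 1/0.023869 ≈ 41.9.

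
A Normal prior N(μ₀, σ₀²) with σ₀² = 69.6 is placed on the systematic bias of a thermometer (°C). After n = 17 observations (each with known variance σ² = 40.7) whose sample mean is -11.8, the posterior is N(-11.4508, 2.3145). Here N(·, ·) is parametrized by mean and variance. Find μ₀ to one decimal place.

With known observation variance, the Normal–Normal posterior has precision τ_n = τ₀ + n/σ² and mean μ_n = (τ₀μ₀ + (n/σ²)x̄)/τ_n.
Here τ₀ = 1/69.6 = 0.014368 and τ_data = 17/40.7 = 0.417690, so τ_n = 0.432058.
Rearranging for μ₀: μ₀ = (μ_n·τ_n − τ_data·x̄)/τ₀ = (-11.4508·0.432058 − 0.417690·-11.8) / 0.014368 = -0.018668/0.014368 ≈ -1.3.

μ₀ = -1.3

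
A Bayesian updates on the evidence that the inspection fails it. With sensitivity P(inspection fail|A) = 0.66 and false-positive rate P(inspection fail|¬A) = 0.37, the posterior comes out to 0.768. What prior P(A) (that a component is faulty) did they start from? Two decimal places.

P(A) = 0.65

In odds form, posterior odds = prior odds × likelihood ratio, so prior odds = posterior odds ÷ LR.
Posterior odds = 0.768/(1−0.768) = 3.3103. LR = 0.66/0.37 = 1.7838.
Prior odds = 3.3103/1.7838 = 1.8558, so P(A) = 1.8558/(1+1.8558) ≈ 0.65.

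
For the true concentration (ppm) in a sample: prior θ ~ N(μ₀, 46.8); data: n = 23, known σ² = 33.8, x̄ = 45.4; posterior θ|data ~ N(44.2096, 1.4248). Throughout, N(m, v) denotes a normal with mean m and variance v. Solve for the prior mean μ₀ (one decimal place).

μ₀ = 6.3

The posterior mean is a precision-weighted average: μ_n = (τ₀μ₀ + τ_data·x̄)/(τ₀+τ_data), with τ₀=1/σ₀² and τ_data=n/σ².
Here τ₀ = 1/46.8 = 0.021368 and τ_data = 23/33.8 = 0.680473, so τ_n = 0.701841.
Rearranging for μ₀: μ₀ = (μ_n·τ_n − τ_data·x̄)/τ₀ = (44.2096·0.701841 − 0.680473·45.4) / 0.021368 = 0.134636/0.021368 ≈ 6.3.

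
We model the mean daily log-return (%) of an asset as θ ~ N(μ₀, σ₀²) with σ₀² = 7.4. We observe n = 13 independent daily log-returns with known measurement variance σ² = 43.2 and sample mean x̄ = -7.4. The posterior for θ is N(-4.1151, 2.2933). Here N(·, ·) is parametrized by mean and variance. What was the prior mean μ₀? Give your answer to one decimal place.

With known observation variance, the Normal–Normal posterior has precision τ_n = τ₀ + n/σ² and mean μ_n = (τ₀μ₀ + (n/σ²)x̄)/τ_n.
Here τ₀ = 1/7.4 = 0.135135 and τ_data = 13/43.2 = 0.300926, so τ_n = 0.436061.
Rearranging for μ₀: μ₀ = (μ_n·τ_n − τ_data·x̄)/τ₀ = (-4.1151·0.436061 − 0.300926·-7.4) / 0.135135 = 0.432418/0.135135 ≈ 3.2.

μ₀ = 3.2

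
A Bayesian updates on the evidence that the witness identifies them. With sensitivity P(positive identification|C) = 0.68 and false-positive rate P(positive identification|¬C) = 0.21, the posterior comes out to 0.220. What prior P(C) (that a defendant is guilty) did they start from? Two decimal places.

P(C) = 0.08

In odds form, posterior odds = prior odds × likelihood ratio, so prior odds = posterior odds ÷ LR.
Posterior odds = 0.220/(1−0.220) = 0.2821. LR = 0.68/0.21 = 3.2381.
Prior odds = 0.2821/3.2381 = 0.0871, so P(C) = 0.0871/(1+0.0871) ≈ 0.08.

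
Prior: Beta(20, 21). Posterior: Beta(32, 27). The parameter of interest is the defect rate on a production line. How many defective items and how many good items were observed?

12 defective items and 6 good items

A Beta(α, β) prior with s successes and f failures in binomial data gives a Beta(α+s, β+f) posterior.
So s = 32 − 20 = 12 and f = 27 − 21 = 6.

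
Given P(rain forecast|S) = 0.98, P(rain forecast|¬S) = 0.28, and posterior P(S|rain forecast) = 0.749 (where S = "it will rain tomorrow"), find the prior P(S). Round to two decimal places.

Bayes' rule in odds form gives O(S|E) = O(S)·[P(E|S)/P(E|¬S)], hence O(S) = O(S|E)/LR.
Posterior odds = 0.749/(1−0.749) = 2.9841. LR = 0.98/0.28 = 3.5000.
Prior odds = 2.9841/3.5000 = 0.8526, so P(S) = 0.8526/(1+0.8526) ≈ 0.46.

P(S) = 0.46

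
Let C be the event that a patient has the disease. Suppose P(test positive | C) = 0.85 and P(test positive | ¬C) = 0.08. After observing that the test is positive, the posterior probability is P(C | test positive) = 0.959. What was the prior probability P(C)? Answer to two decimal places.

In odds form, posterior odds = prior odds × likelihood ratio, so prior odds = posterior odds ÷ LR.
Posterior odds = 0.959/(1−0.959) = 23.3902. LR = 0.85/0.08 = 10.6250.
Prior odds = 23.3902/10.6250 = 2.2014, so P(C) = 2.2014/(1+2.2014) ≈ 0.69.

P(C) = 0.69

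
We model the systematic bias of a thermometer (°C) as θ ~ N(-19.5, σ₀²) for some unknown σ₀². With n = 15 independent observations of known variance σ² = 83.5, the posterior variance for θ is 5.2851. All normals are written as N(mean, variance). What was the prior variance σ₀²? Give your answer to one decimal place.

σ₀² = 104.5

For the Normal–Normal model with known σ², precisions add: τ_n = τ₀ + n/σ².
So 1/σ₀² = 1/5.2851 − 15/83.5 = 0.189211 − 0.179641 = 0.009570.
Hence σ₀² = 1/0.009570 ≈ 104.5.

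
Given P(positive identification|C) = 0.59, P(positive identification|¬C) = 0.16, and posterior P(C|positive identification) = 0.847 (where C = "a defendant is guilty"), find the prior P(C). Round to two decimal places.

P(C) = 0.60

Bayes' rule in odds form gives O(C|E) = O(C)·[P(E|C)/P(E|¬C)], hence O(C) = O(C|E)/LR.
Posterior odds = 0.847/(1−0.847) = 5.5359. LR = 0.59/0.16 = 3.6875.
Prior odds = 5.5359/3.6875 = 1.5013, so P(C) = 1.5013/(1+1.5013) ≈ 0.60.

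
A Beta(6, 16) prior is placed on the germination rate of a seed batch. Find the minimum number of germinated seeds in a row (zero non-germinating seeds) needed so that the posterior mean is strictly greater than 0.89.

k = 124

After k germinated seeds and 0 non-germinating seeds the posterior is Beta(6+k, 16), with mean (6+k)/(6+16+k).
Set (6+k)/(22+k) > 0.89 and solve: k > (0.89·22 − 6)/(1 − 0.89) = 123.455.
The smallest integer exceeding 123.455 is 124.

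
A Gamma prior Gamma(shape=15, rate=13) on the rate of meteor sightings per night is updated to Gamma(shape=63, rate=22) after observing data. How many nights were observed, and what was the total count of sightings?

Gamma–Poisson conjugacy: posterior shape = α + Σxᵢ, posterior rate = β + n.
Matching: Σxᵢ = 63 − 15 = 48 and n = 22 − 13 = 9.

n = 9 nights with total 48 sightings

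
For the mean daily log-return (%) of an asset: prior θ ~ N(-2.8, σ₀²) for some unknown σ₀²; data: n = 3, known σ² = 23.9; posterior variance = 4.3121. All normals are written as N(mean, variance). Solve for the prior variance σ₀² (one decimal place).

For the Normal–Normal model with known σ², precisions add: τ_n = τ₀ + n/σ².
So 1/σ₀² = 1/4.3121 − 3/23.9 = 0.231906 − 0.125523 = 0.106383.
Hence σ₀² = 1/0.106383 ≈ 9.4.

σ₀² = 9.4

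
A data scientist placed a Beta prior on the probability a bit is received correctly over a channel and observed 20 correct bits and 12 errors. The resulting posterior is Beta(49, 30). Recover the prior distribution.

A Beta(a, b) prior with s successes and f failures in binomial data gives a Beta(a+s, b+f) posterior.
So a = 49 − 20 = 29 and b = 30 − 12 = 18.

Beta(29, 18)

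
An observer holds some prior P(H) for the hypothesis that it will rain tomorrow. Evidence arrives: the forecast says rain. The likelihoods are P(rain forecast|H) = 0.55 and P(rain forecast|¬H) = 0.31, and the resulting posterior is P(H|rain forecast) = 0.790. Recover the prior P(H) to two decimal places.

P(H) = 0.68

Bayes' rule in odds form gives O(H|E) = O(H)·[P(E|H)/P(E|¬H)], hence O(H) = O(H|E)/LR.
Posterior odds = 0.790/(1−0.790) = 3.7619. LR = 0.55/0.31 = 1.7742.
Prior odds = 3.7619/1.7742 = 2.1203, so P(H) = 2.1203/(1+2.1203) ≈ 0.68.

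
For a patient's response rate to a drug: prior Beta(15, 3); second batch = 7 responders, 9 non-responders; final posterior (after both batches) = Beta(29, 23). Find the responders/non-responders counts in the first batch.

7 responders and 11 non-responders

Sequential conjugate updates are equivalent to a single update on the pooled data, so total successes = posterior α − prior α and total failures = posterior β − prior β.
Total across both batches: 29−15=14 responders, 23−3=20 non-responders.
Subtract the second batch: 14−7=7 responders and 20−9=11 non-responders.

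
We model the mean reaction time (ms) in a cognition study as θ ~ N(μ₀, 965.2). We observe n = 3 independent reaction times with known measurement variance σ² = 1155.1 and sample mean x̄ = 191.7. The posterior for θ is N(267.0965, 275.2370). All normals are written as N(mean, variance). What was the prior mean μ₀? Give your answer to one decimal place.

μ₀ = 456.1

The posterior mean is a precision-weighted average: μ_n = (τ₀μ₀ + τ_data·x̄)/(τ₀+τ_data), with τ₀=1/σ₀² and τ_data=n/σ².
Here τ₀ = 1/965.2 = 0.001036 and τ_data = 3/1155.1 = 0.002597, so τ_n = 0.003633.
Rearranging for μ₀: μ₀ = (μ_n·τ_n − τ_data·x̄)/τ₀ = (267.0965·0.003633 − 0.002597·191.7) / 0.001036 = 0.472517/0.001036 ≈ 456.1.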